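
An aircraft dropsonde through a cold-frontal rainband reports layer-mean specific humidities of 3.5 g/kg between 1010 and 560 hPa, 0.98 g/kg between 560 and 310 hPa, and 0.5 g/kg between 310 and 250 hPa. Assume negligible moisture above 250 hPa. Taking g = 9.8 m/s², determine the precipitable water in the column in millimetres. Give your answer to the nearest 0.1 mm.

PW ≈ 18.9 mm

Precipitable water is the column-integrated vapour mass per unit area: PW = (1/g) Σ q̄ Δp, with q in kg/kg and Δp in Pa (1 kg/m² of water = 1 mm).
Layer 1010–560 hPa: Δp = 450 hPa = 45000 Pa, q̄ = 0.0035 kg/kg → 0.0035 × 45000 / 9.8 = 16.07 mm
Layer 560–310 hPa: Δp = 250 hPa = 25000 Pa, q̄ = 0.00098 kg/kg → 0.00098 × 25000 / 9.8 = 2.50 mm
Layer 310–250 hPa: Δp = 60 hPa = 6000 Pa, q̄ = 0.0005 kg/kg → 0.0005 × 6000 / 9.8 = 0.31 mm
PW = 16.07 + 2.50 + 0.31 = 18.88 ≈ 18.9 mm.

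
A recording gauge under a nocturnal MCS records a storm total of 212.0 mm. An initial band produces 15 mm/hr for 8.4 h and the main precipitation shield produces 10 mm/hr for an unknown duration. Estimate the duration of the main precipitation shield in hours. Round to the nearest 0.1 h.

duration ≈ 8.6 h

Known phases: 15 × 8.4 = 126 mm.
Remaining depth = 212.0 − 126 = 86 mm.
Duration = 86 / 10 = 8.6 h.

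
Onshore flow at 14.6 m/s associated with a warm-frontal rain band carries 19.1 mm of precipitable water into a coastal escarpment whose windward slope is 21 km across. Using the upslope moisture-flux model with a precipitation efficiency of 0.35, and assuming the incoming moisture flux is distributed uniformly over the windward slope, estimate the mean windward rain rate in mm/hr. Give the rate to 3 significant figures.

R ≈ 16.7 mm/hr

Incoming column moisture flux per unit ridge length: F = V × PW = 14.6 × 19.1 = 278.86 mm·m/s.
Spread over the 21 km slope with efficiency ε = 0.35: R = ε·F/W = 0.35 × 278.86 / 21000 m = 4.648e-03 mm/s.
R = 4.648e-03 × 3600 = 16.7 mm/hr.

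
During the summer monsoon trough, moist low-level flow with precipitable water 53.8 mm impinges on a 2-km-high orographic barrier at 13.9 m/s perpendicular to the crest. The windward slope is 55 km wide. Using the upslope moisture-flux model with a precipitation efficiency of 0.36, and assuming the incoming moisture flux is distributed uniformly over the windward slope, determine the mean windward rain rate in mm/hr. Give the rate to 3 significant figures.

R ≈ 17.6 mm/hr

Incoming column moisture flux per unit ridge length: F = V × PW = 13.9 × 53.8 = 747.82 mm·m/s.
Spread over the 55 km slope with efficiency ε = 0.36: R = ε·F/W = 0.36 × 747.82 / 55000 m = 4.895e-03 mm/s.
R = 4.895e-03 × 3600 = 17.6 mm/hr.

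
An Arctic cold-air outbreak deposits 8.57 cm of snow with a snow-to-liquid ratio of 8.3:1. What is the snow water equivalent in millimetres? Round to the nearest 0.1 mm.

SWE ≈ 10.3 mm

SWE = snow depth / ratio = 8.57 cm / 8.3 = 1.033 cm = 10.3 mm.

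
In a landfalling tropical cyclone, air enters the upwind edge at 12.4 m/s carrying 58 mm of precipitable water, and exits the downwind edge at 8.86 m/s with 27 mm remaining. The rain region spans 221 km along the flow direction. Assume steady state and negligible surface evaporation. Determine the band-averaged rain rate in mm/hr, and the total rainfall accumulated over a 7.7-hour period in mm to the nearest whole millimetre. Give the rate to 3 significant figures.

Column moisture flux per unit crosswind length is F = V × PW.
Inflow: F_in = 12.4 × 58 = 719.2 mm·m/s
Outflow: F_out = 8.86 × 27 = 239.22 mm·m/s
Steady-state rate R = (F_in − F_out)/L = (719.2 − 239.22) / 221000 m = 2.172e-03 mm/s.
R = 2.172e-03 × 3600 = 7.82 mm/hr.
Over 7.7 h: total = 7.82 × 7.7 = 60.214 ≈ 60 mm.

R ≈ 7.82 mm/hr; total ≈ 60 mm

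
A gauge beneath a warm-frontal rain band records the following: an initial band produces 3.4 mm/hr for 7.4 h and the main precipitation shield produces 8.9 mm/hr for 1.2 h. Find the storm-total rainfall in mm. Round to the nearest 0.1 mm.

Total = Σ Rᵢ Δtᵢ = 3.4 × 7.4 + 8.9 × 1.2
      = 25.16 + 10.68 = 35.8 mm.

total ≈ 35.8 mm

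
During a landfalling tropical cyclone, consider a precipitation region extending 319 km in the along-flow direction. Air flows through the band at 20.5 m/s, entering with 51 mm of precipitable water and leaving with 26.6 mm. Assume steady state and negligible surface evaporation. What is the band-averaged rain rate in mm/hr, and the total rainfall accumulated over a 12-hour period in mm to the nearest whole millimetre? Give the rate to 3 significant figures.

R ≈ 5.64 mm/hr; total ≈ 68 mm

Column moisture flux per unit crosswind length is F = V × PW.
Inflow: F_in = 20.5 × 51 = 1045.5 mm·m/s
Outflow: F_out = 20.5 × 26.6 = 545.3 mm·m/s
Steady-state rate R = (F_in − F_out)/L = (1045.5 − 545.3) / 319000 m = 1.568e-03 mm/s.
R = 1.568e-03 × 3600 = 5.64 mm/hr.
Over 12 h: total = 5.64 × 12 = 67.68 ≈ 68 mm.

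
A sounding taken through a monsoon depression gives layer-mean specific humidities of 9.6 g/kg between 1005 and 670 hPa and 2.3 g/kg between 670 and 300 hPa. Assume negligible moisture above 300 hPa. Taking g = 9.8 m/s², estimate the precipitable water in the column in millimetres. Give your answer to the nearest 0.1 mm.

Precipitable water is the column-integrated vapour mass per unit area: PW = (1/g) Σ q̄ Δp, with q in kg/kg and Δp in Pa (1 kg/m² of water = 1 mm).
Layer 1005–670 hPa: Δp = 335 hPa = 33500 Pa, q̄ = 0.0096 kg/kg → 0.0096 × 33500 / 9.8 = 32.82 mm
Layer 670–300 hPa: Δp = 370 hPa = 37000 Pa, q̄ = 0.0023 kg/kg → 0.0023 × 37000 / 9.8 = 8.68 mm
PW = 32.82 + 8.68 = 41.50 ≈ 41.5 mm.

PW ≈ 41.5 mm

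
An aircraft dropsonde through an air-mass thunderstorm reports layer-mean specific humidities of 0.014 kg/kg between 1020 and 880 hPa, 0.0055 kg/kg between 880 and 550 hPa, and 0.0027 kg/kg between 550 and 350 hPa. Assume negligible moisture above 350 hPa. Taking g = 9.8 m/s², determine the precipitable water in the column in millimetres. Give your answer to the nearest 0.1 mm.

Precipitable water is the column-integrated vapour mass per unit area: PW = (1/g) Σ q̄ Δp, with q in kg/kg and Δp in Pa (1 kg/m² of water = 1 mm).
Layer 1020–880 hPa: Δp = 140 hPa = 14000 Pa, q̄ = 0.014 kg/kg → 0.014 × 14000 / 9.8 = 20.00 mm
Layer 880–550 hPa: Δp = 330 hPa = 33000 Pa, q̄ = 0.0055 kg/kg → 0.0055 × 33000 / 9.8 = 18.52 mm
Layer 550–350 hPa: Δp = 200 hPa = 20000 Pa, q̄ = 0.0027 kg/kg → 0.0027 × 20000 / 9.8 = 5.51 mm
PW = 20.00 + 18.52 + 5.51 = 44.03 ≈ 44.0 mm.

PW ≈ 44.0 mm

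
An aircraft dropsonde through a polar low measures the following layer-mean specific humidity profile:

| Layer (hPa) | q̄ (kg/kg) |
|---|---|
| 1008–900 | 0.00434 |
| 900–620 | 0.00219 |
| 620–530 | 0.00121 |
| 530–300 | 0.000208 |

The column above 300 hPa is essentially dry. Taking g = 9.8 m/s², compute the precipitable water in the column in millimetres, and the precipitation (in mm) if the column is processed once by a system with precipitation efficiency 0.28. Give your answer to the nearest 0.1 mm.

Precipitable water is the column-integrated vapour mass per unit area: PW = (1/g) Σ q̄ Δp, with q in kg/kg and Δp in Pa (1 kg/m² of water = 1 mm).
Layer 1008–900 hPa: Δp = 108 hPa = 10800 Pa, q̄ = 0.00434 kg/kg → 0.00434 × 10800 / 9.8 = 4.78 mm
Layer 900–620 hPa: Δp = 280 hPa = 28000 Pa, q̄ = 0.00219 kg/kg → 0.00219 × 28000 / 9.8 = 6.26 mm
Layer 620–530 hPa: Δp = 90 hPa = 9000 Pa, q̄ = 0.00121 kg/kg → 0.00121 × 9000 / 9.8 = 1.11 mm
Layer 530–300 hPa: Δp = 230 hPa = 23000 Pa, q̄ = 0.000208 kg/kg → 0.000208 × 23000 / 9.8 = 0.49 mm
PW = 4.78 + 6.26 + 1.11 + 0.49 = 12.64 ≈ 12.6 mm.
Precipitation = ε × PW = 0.28 × 12.6 = 3.5 mm.

PW ≈ 12.6 mm; precipitation ≈ 3.5 mm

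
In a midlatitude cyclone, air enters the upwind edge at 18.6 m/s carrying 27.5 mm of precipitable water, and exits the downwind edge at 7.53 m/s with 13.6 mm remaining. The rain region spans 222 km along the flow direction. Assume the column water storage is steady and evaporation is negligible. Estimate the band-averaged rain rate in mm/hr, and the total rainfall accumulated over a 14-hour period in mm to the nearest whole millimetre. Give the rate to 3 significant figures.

R ≈ 6.63 mm/hr; total ≈ 93 mm

Column moisture flux per unit crosswind length is F = V × PW.
Inflow: F_in = 18.6 × 27.5 = 511.5 mm·m/s
Outflow: F_out = 7.53 × 13.6 = 102.408 mm·m/s
Steady-state rate R = (F_in − F_out)/L = (511.5 − 102.408) / 222000 m = 1.843e-03 mm/s.
R = 1.843e-03 × 3600 = 6.63 mm/hr.
Over 14 h: total = 6.63 × 14 = 92.82 ≈ 93 mm.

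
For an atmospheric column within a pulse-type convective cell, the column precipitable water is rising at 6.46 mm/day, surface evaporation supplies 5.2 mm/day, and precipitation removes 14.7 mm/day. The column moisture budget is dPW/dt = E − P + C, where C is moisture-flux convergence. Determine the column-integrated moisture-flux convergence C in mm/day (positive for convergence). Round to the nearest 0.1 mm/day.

C ≈ 16.0 mm/day

dPW/dt = +6.46 mm/day.
C = dPW/dt − E + P = (+6.46) − 5.2 + 14.7 = 16.0 mm/day.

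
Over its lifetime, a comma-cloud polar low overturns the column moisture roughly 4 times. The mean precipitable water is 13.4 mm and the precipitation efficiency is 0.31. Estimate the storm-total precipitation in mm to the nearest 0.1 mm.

Each cycle deposits ε × PW = 0.31 × 13.4 = 4.154 mm.
Over 4 cycles: 4 × 4.154 = 16.6 mm.

precipitation ≈ 16.6 mm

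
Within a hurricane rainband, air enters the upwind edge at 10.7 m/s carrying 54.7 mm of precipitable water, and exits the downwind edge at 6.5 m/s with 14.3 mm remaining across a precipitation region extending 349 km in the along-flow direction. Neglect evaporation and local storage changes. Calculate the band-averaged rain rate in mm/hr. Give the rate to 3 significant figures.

R ≈ 5.08 mm/hr

Column moisture flux per unit crosswind length is F = V × PW.
Inflow: F_in = 10.7 × 54.7 = 585.29 mm·m/s
Outflow: F_out = 6.5 × 14.3 = 92.95 mm·m/s
Steady-state rate R = (F_in − F_out)/L = (585.29 − 92.95) / 349000 m = 1.411e-03 mm/s.
R = 1.411e-03 × 3600 = 5.08 mm/hr.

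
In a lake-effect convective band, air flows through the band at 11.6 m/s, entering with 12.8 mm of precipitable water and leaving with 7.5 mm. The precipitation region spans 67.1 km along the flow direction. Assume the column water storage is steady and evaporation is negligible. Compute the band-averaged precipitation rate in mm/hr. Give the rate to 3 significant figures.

Column moisture flux per unit crosswind length is F = V × PW.
Inflow: F_in = 11.6 × 12.8 = 148.48 mm·m/s
Outflow: F_out = 11.6 × 7.5 = 87 mm·m/s
Steady-state rate R = (F_in − F_out)/L = (148.48 − 87) / 67100 m = 9.162e-04 mm/s.
R = 9.162e-04 × 3600 = 3.30 mm/hr.

R ≈ 3.30 mm/hr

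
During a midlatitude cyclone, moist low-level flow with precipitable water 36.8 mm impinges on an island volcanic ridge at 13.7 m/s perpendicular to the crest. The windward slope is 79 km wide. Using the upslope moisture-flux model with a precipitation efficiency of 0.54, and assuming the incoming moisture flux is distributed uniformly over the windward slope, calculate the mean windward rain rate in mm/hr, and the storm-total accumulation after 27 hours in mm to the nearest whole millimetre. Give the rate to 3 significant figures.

R ≈ 12.4 mm/hr; total ≈ 335 mm

Incoming column moisture flux per unit ridge length: F = V × PW = 13.7 × 36.8 = 504.16 mm·m/s.
Spread over the 79 km slope with efficiency ε = 0.54: R = ε·F/W = 0.54 × 504.16 / 79000 m = 3.446e-03 mm/s.
R = 3.446e-03 × 3600 = 12.4 mm/hr.
Over 27 h: total = 12.4 × 27 = 334.8 ≈ 335 mm.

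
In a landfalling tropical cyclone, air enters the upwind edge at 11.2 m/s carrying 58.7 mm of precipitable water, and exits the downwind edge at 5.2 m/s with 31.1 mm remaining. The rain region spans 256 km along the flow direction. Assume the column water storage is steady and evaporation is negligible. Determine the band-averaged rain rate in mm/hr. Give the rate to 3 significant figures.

R ≈ 6.97 mm/hr

Column moisture flux per unit crosswind length is F = V × PW.
Inflow: F_in = 11.2 × 58.7 = 657.44 mm·m/s
Outflow: F_out = 5.2 × 31.1 = 161.72 mm·m/s
Steady-state rate R = (F_in − F_out)/L = (657.44 − 161.72) / 256000 m = 1.936e-03 mm/s.
R = 1.936e-03 × 3600 = 6.97 mm/hr.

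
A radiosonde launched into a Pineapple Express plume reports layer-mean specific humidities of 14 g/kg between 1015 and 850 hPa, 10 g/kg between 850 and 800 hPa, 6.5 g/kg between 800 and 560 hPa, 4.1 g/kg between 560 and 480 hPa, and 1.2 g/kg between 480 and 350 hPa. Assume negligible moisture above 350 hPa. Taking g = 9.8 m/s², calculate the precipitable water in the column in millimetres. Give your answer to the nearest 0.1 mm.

Precipitable water is the column-integrated vapour mass per unit area: PW = (1/g) Σ q̄ Δp, with q in kg/kg and Δp in Pa (1 kg/m² of water = 1 mm).
Layer 1015–850 hPa: Δp = 165 hPa = 16500 Pa, q̄ = 0.014 kg/kg → 0.014 × 16500 / 9.8 = 23.57 mm
Layer 850–800 hPa: Δp = 50 hPa = 5000 Pa, q̄ = 0.01 kg/kg → 0.01 × 5000 / 9.8 = 5.10 mm
Layer 800–560 hPa: Δp = 240 hPa = 24000 Pa, q̄ = 0.0065 kg/kg → 0.0065 × 24000 / 9.8 = 15.92 mm
Layer 560–480 hPa: Δp = 80 hPa = 8000 Pa, q̄ = 0.0041 kg/kg → 0.0041 × 8000 / 9.8 = 3.35 mm
Layer 480–350 hPa: Δp = 130 hPa = 13000 Pa, q̄ = 0.0012 kg/kg → 0.0012 × 13000 / 9.8 = 1.59 mm
PW = 23.57 + 5.10 + 15.92 + 3.35 + 1.59 = 49.53 ≈ 49.5 mm.

PW ≈ 49.5 mm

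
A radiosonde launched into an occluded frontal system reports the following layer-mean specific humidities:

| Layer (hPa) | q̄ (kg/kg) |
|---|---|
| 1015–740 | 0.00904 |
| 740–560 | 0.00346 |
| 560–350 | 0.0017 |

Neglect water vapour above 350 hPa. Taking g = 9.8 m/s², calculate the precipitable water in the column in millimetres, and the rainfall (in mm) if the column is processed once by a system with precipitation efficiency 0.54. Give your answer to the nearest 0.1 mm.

Precipitable water is the column-integrated vapour mass per unit area: PW = (1/g) Σ q̄ Δp, with q in kg/kg and Δp in Pa (1 kg/m² of water = 1 mm).
Layer 1015–740 hPa: Δp = 275 hPa = 27500 Pa, q̄ = 0.00904 kg/kg → 0.00904 × 27500 / 9.8 = 25.37 mm
Layer 740–560 hPa: Δp = 180 hPa = 18000 Pa, q̄ = 0.00346 kg/kg → 0.00346 × 18000 / 9.8 = 6.36 mm
Layer 560–350 hPa: Δp = 210 hPa = 21000 Pa, q̄ = 0.0017 kg/kg → 0.0017 × 21000 / 9.8 = 3.64 mm
PW = 25.37 + 6.36 + 3.64 = 35.37 ≈ 35.4 mm.
Rainfall = ε × PW = 0.54 × 35.4 = 19.1 mm.

PW ≈ 35.4 mm; rainfall ≈ 19.1 mm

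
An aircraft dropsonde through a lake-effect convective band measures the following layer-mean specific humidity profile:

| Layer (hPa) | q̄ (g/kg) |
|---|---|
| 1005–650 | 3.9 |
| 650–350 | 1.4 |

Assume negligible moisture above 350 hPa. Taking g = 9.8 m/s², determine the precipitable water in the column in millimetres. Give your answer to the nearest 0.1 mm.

PW ≈ 18.4 mm

Precipitable water is the column-integrated vapour mass per unit area: PW = (1/g) Σ q̄ Δp, with q in kg/kg and Δp in Pa (1 kg/m² of water = 1 mm).
Layer 1005–650 hPa: Δp = 355 hPa = 35500 Pa, q̄ = 0.0039 kg/kg → 0.0039 × 35500 / 9.8 = 14.13 mm
Layer 650–350 hPa: Δp = 300 hPa = 30000 Pa, q̄ = 0.0014 kg/kg → 0.0014 × 30000 / 9.8 = 4.29 mm
PW = 14.13 + 4.29 = 18.42 ≈ 18.4 mm.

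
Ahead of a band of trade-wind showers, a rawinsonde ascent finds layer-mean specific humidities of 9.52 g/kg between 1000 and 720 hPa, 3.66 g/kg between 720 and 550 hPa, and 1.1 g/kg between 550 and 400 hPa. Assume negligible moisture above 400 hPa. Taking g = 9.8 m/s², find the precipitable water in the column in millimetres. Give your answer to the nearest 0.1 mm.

Precipitable water is the column-integrated vapour mass per unit area: PW = (1/g) Σ q̄ Δp, with q in kg/kg and Δp in Pa (1 kg/m² of water = 1 mm).
Layer 1000–720 hPa: Δp = 280 hPa = 28000 Pa, q̄ = 0.00952 kg/kg → 0.00952 × 28000 / 9.8 = 27.20 mm
Layer 720–550 hPa: Δp = 170 hPa = 17000 Pa, q̄ = 0.00366 kg/kg → 0.00366 × 17000 / 9.8 = 6.35 mm
Layer 550–400 hPa: Δp = 150 hPa = 15000 Pa, q̄ = 0.0011 kg/kg → 0.0011 × 15000 / 9.8 = 1.68 mm
PW = 27.20 + 6.35 + 1.68 = 35.23 ≈ 35.2 mm.

PW ≈ 35.2 mm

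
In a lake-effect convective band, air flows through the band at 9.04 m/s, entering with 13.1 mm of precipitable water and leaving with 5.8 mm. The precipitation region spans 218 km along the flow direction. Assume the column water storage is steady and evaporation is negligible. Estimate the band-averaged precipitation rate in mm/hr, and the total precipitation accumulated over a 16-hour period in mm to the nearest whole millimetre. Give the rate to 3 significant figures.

R ≈ 1.09 mm/hr; total ≈ 17 mm

Column moisture flux per unit crosswind length is F = V × PW.
Inflow: F_in = 9.04 × 13.1 = 118.424 mm·m/s
Outflow: F_out = 9.04 × 5.8 = 52.432 mm·m/s
Steady-state rate R = (F_in − F_out)/L = (118.424 − 52.432) / 218000 m = 3.027e-04 mm/s.
R = 3.027e-04 × 3600 = 1.09 mm/hr.
Over 16 h: total = 1.09 × 16 = 17.44 ≈ 17 mm.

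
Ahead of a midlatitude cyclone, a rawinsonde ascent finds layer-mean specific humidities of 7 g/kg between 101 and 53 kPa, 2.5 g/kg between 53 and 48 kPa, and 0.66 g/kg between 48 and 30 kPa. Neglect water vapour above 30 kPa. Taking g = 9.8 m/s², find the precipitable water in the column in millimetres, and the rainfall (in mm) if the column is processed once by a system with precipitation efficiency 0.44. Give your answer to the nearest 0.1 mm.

PW ≈ 36.8 mm; rainfall ≈ 16.2 mm

Precipitable water is the column-integrated vapour mass per unit area: PW = (1/g) Σ q̄ Δp, with q in kg/kg and Δp in Pa (1 kg/m² of water = 1 mm).
Layer 101–53 kPa: Δp = 480 hPa = 48000 Pa, q̄ = 0.007 kg/kg → 0.007 × 48000 / 9.8 = 34.29 mm
Layer 53–48 kPa: Δp = 50 hPa = 5000 Pa, q̄ = 0.0025 kg/kg → 0.0025 × 5000 / 9.8 = 1.28 mm
Layer 48–30 kPa: Δp = 180 hPa = 18000 Pa, q̄ = 0.00066 kg/kg → 0.00066 × 18000 / 9.8 = 1.21 mm
PW = 34.29 + 1.28 + 1.21 = 36.78 ≈ 36.8 mm.
Rainfall = ε × PW = 0.44 × 36.8 = 16.2 mm.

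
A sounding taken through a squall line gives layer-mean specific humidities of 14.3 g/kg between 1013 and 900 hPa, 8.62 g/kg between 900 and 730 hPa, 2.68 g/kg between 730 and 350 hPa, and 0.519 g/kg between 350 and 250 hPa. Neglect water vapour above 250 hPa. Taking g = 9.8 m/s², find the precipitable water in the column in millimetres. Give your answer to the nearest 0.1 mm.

Precipitable water is the column-integrated vapour mass per unit area: PW = (1/g) Σ q̄ Δp, with q in kg/kg and Δp in Pa (1 kg/m² of water = 1 mm).
Layer 1013–900 hPa: Δp = 113 hPa = 11300 Pa, q̄ = 0.0143 kg/kg → 0.0143 × 11300 / 9.8 = 16.49 mm
Layer 900–730 hPa: Δp = 170 hPa = 17000 Pa, q̄ = 0.00862 kg/kg → 0.00862 × 17000 / 9.8 = 14.95 mm
Layer 730–350 hPa: Δp = 380 hPa = 38000 Pa, q̄ = 0.00268 kg/kg → 0.00268 × 38000 / 9.8 = 10.39 mm
Layer 350–250 hPa: Δp = 100 hPa = 10000 Pa, q̄ = 0.000519 kg/kg → 0.000519 × 10000 / 9.8 = 0.53 mm
PW = 16.49 + 14.95 + 10.39 + 0.53 = 42.36 ≈ 42.4 mm.

PW ≈ 42.4 mm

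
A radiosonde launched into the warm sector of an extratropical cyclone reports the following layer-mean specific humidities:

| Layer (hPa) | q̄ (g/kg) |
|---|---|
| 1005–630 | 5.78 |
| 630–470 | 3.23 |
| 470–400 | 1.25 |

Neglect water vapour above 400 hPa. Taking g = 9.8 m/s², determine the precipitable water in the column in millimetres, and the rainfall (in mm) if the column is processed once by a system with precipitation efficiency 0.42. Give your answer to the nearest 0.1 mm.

PW ≈ 28.3 mm; rainfall ≈ 11.9 mm

Precipitable water is the column-integrated vapour mass per unit area: PW = (1/g) Σ q̄ Δp, with q in kg/kg and Δp in Pa (1 kg/m² of water = 1 mm).
Layer 1005–630 hPa: Δp = 375 hPa = 37500 Pa, q̄ = 0.00578 kg/kg → 0.00578 × 37500 / 9.8 = 22.12 mm
Layer 630–470 hPa: Δp = 160 hPa = 16000 Pa, q̄ = 0.00323 kg/kg → 0.00323 × 16000 / 9.8 = 5.27 mm
Layer 470–400 hPa: Δp = 70 hPa = 7000 Pa, q̄ = 0.00125 kg/kg → 0.00125 × 7000 / 9.8 = 0.89 mm
PW = 22.12 + 5.27 + 0.89 = 28.28 ≈ 28.3 mm.
Rainfall = ε × PW = 0.42 × 28.3 = 11.9 mm.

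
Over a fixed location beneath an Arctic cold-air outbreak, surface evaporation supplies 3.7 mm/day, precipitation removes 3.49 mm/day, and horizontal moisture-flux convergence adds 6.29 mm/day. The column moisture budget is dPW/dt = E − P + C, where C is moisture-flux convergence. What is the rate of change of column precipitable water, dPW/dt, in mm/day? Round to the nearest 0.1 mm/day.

dPW/dt ≈ 6.5 mm/day

dPW/dt = E − P + C = 3.7 − 3.49 + (6.29) = 6.5 mm/day.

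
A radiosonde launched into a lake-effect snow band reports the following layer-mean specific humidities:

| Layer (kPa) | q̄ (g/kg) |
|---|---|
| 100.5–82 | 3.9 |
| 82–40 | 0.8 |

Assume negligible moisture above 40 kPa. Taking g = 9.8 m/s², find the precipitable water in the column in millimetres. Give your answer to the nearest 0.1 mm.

Precipitable water is the column-integrated vapour mass per unit area: PW = (1/g) Σ q̄ Δp, with q in kg/kg and Δp in Pa (1 kg/m² of water = 1 mm).
Layer 100.5–82 kPa: Δp = 185 hPa = 18500 Pa, q̄ = 0.0039 kg/kg → 0.0039 × 18500 / 9.8 = 7.36 mm
Layer 82–40 kPa: Δp = 420 hPa = 42000 Pa, q̄ = 0.0008 kg/kg → 0.0008 × 42000 / 9.8 = 3.43 mm
PW = 7.36 + 3.43 = 10.79 ≈ 10.8 mm.

PW ≈ 10.8 mm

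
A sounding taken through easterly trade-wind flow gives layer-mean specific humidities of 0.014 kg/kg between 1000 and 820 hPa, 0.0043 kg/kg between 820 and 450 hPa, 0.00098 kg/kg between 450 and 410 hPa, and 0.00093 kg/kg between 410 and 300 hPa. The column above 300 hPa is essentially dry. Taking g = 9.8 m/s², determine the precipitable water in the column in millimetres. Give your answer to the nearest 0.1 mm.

Precipitable water is the column-integrated vapour mass per unit area: PW = (1/g) Σ q̄ Δp, with q in kg/kg and Δp in Pa (1 kg/m² of water = 1 mm).
Layer 1000–820 hPa: Δp = 180 hPa = 18000 Pa, q̄ = 0.014 kg/kg → 0.014 × 18000 / 9.8 = 25.71 mm
Layer 820–450 hPa: Δp = 370 hPa = 37000 Pa, q̄ = 0.0043 kg/kg → 0.0043 × 37000 / 9.8 = 16.23 mm
Layer 450–410 hPa: Δp = 40 hPa = 4000 Pa, q̄ = 0.00098 kg/kg → 0.00098 × 4000 / 9.8 = 0.40 mm
Layer 410–300 hPa: Δp = 110 hPa = 11000 Pa, q̄ = 0.00093 kg/kg → 0.00093 × 11000 / 9.8 = 1.04 mm
PW = 25.71 + 16.23 + 0.40 + 1.04 = 43.38 ≈ 43.4 mm.

PW ≈ 43.4 mm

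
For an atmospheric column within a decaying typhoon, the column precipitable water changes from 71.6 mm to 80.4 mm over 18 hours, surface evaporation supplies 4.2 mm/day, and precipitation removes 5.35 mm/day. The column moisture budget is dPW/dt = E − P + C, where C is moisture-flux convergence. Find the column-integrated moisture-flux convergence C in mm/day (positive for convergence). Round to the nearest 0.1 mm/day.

C ≈ 12.9 mm/day

dPW/dt = (80.4 − 71.6) mm / (18/24 day) = +11.733 mm/day.
C = dPW/dt − E + P = (+11.733) − 4.2 + 5.35 = 12.9 mm/day.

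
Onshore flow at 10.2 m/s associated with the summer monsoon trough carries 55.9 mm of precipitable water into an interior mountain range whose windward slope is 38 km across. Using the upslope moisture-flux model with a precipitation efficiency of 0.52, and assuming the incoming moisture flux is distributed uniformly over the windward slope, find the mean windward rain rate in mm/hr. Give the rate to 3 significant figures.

Incoming column moisture flux per unit ridge length: F = V × PW = 10.2 × 55.9 = 570.18 mm·m/s.
Spread over the 38 km slope with efficiency ε = 0.52: R = ε·F/W = 0.52 × 570.18 / 38000 m = 7.802e-03 mm/s.
R = 7.802e-03 × 3600 = 28.1 mm/hr.

R ≈ 28.1 mm/hr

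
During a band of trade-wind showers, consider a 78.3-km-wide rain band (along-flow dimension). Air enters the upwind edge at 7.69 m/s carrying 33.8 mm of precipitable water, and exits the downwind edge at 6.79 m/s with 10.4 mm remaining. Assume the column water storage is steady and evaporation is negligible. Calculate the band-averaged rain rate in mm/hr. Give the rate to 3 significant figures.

R ≈ 8.70 mm/hr

Column moisture flux per unit crosswind length is F = V × PW.
Inflow: F_in = 7.69 × 33.8 = 259.922 mm·m/s
Outflow: F_out = 6.79 × 10.4 = 70.616 mm·m/s
Steady-state rate R = (F_in − F_out)/L = (259.922 − 70.616) / 78300 m = 2.418e-03 mm/s.
R = 2.418e-03 × 3600 = 8.70 mm/hr.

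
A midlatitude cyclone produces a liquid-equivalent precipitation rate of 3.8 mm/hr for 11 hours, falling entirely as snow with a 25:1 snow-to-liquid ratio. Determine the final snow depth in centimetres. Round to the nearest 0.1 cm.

Liquid-equivalent depth = 3.8 × 11 = 41.8 mm.
Snow depth = 41.8 mm × 25 = 1045 mm = 104.5 cm.

snow depth ≈ 104.5 cm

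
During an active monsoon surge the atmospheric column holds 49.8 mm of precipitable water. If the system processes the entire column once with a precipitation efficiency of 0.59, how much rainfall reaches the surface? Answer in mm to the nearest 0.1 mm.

rainfall ≈ 29.4 mm

Rainfall = ε × PW = 0.59 × 49.8 = 29.4 mm.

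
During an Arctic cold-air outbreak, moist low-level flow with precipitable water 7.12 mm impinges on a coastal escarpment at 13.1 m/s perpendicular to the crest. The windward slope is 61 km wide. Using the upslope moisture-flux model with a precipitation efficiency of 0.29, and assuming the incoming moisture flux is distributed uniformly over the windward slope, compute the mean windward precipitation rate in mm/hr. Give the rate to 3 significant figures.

R ≈ 1.60 mm/hr

Incoming column moisture flux per unit ridge length: F = V × PW = 13.1 × 7.12 = 93.272 mm·m/s.
Spread over the 61 km slope with efficiency ε = 0.29: R = ε·F/W = 0.29 × 93.272 / 61000 m = 4.434e-04 mm/s.
R = 4.434e-04 × 3600 = 1.60 mm/hr.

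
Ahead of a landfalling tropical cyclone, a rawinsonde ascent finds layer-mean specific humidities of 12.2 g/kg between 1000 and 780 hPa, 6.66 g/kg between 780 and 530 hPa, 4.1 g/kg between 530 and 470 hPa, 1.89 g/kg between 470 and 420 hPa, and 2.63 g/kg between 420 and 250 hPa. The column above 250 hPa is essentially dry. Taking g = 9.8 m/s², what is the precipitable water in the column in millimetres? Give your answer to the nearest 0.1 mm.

Precipitable water is the column-integrated vapour mass per unit area: PW = (1/g) Σ q̄ Δp, with q in kg/kg and Δp in Pa (1 kg/m² of water = 1 mm).
Layer 1000–780 hPa: Δp = 220 hPa = 22000 Pa, q̄ = 0.0122 kg/kg → 0.0122 × 22000 / 9.8 = 27.39 mm
Layer 780–530 hPa: Δp = 250 hPa = 25000 Pa, q̄ = 0.00666 kg/kg → 0.00666 × 25000 / 9.8 = 16.99 mm
Layer 530–470 hPa: Δp = 60 hPa = 6000 Pa, q̄ = 0.0041 kg/kg → 0.0041 × 6000 / 9.8 = 2.51 mm
Layer 470–420 hPa: Δp = 50 hPa = 5000 Pa, q̄ = 0.00189 kg/kg → 0.00189 × 5000 / 9.8 = 0.96 mm
Layer 420–250 hPa: Δp = 170 hPa = 17000 Pa, q̄ = 0.00263 kg/kg → 0.00263 × 17000 / 9.8 = 4.56 mm
PW = 27.39 + 16.99 + 2.51 + 0.96 + 4.56 = 52.41 ≈ 52.4 mm.

PW ≈ 52.4 mm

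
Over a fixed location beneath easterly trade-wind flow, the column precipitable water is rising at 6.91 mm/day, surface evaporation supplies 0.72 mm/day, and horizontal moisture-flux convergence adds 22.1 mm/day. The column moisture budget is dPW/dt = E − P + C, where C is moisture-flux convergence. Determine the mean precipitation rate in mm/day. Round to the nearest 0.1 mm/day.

P ≈ 15.9 mm/day

dPW/dt = +6.91 mm/day.
P = E + C − dPW/dt = 0.72 + (22.1) − (+6.91) = 15.9 mm/day.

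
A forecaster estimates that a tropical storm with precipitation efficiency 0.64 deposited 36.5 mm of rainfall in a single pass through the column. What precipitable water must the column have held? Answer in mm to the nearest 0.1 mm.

PW ≈ 57.0 mm

PW = rainfall / ε = 36.5 / 0.64 = 57.0 mm.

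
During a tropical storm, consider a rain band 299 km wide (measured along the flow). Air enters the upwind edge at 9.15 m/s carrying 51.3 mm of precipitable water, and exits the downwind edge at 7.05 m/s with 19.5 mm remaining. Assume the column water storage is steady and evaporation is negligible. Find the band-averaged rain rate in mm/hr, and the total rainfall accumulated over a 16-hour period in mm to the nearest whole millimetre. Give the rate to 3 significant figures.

Column moisture flux per unit crosswind length is F = V × PW.
Inflow: F_in = 9.15 × 51.3 = 469.395 mm·m/s
Outflow: F_out = 7.05 × 19.5 = 137.475 mm·m/s
Steady-state rate R = (F_in − F_out)/L = (469.395 − 137.475) / 299000 m = 1.110e-03 mm/s.
R = 1.110e-03 × 3600 = 4.00 mm/hr.
Over 16 h: total = 4.00 × 16 = 64 mm.

R ≈ 4.00 mm/hr; total ≈ 64 mm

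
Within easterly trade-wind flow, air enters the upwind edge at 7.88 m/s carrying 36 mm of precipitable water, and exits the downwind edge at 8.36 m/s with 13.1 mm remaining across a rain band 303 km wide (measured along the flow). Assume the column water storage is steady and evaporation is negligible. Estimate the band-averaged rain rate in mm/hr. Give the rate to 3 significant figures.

R ≈ 2.07 mm/hr

Column moisture flux per unit crosswind length is F = V × PW.
Inflow: F_in = 7.88 × 36 = 283.68 mm·m/s
Outflow: F_out = 8.36 × 13.1 = 109.516 mm·m/s
Steady-state rate R = (F_in − F_out)/L = (283.68 − 109.516) / 303000 m = 5.748e-04 mm/s.
R = 5.748e-04 × 3600 = 2.07 mm/hr.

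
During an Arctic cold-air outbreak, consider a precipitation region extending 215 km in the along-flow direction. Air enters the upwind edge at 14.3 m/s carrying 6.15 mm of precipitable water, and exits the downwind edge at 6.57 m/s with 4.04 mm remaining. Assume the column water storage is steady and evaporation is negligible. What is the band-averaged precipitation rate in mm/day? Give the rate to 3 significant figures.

R ≈ 24.7 mm/day

Column moisture flux per unit crosswind length is F = V × PW.
Inflow: F_in = 14.3 × 6.15 = 87.945 mm·m/s
Outflow: F_out = 6.57 × 4.04 = 26.5428 mm·m/s
Steady-state rate R = (F_in − F_out)/L = (87.945 − 26.5428) / 215000 m = 2.856e-04 mm/s.
R = 2.856e-04 × 3600 × 24 = 24.7 mm/day.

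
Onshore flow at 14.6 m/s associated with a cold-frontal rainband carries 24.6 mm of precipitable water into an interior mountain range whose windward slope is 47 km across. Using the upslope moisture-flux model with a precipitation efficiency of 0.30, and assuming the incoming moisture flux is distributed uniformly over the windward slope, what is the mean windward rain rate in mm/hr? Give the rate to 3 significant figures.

Incoming column moisture flux per unit ridge length: F = V × PW = 14.6 × 24.6 = 359.16 mm·m/s.
Spread over the 47 km slope with efficiency ε = 0.30: R = ε·F/W = 0.30 × 359.16 / 47000 m = 2.293e-03 mm/s.
R = 2.293e-03 × 3600 = 8.25 mm/hr.

R ≈ 8.25 mm/hr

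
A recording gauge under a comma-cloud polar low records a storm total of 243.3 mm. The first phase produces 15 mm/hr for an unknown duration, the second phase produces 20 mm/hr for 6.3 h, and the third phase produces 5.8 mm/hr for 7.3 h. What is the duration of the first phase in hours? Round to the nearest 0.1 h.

Known phases: 20 × 6.3 + 5.8 × 7.3 = 126 + 42.34 = 168.34 mm.
Remaining depth = 243.3 − 168.34 = 74.96 mm.
Duration = 74.96 / 15 = 5.0 h.

duration ≈ 5.0 h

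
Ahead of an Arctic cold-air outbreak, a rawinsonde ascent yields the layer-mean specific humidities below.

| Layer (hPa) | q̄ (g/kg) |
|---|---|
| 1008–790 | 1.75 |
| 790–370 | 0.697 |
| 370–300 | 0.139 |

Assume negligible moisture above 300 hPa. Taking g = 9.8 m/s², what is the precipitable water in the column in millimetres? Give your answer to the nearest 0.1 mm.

PW ≈ 7.0 mm

Precipitable water is the column-integrated vapour mass per unit area: PW = (1/g) Σ q̄ Δp, with q in kg/kg and Δp in Pa (1 kg/m² of water = 1 mm).
Layer 1008–790 hPa: Δp = 218 hPa = 21800 Pa, q̄ = 0.00175 kg/kg → 0.00175 × 21800 / 9.8 = 3.89 mm
Layer 790–370 hPa: Δp = 420 hPa = 42000 Pa, q̄ = 0.000697 kg/kg → 0.000697 × 42000 / 9.8 = 2.99 mm
Layer 370–300 hPa: Δp = 70 hPa = 7000 Pa, q̄ = 0.000139 kg/kg → 0.000139 × 7000 / 9.8 = 0.10 mm
PW = 3.89 + 2.99 + 0.10 = 6.98 ≈ 7.0 mm.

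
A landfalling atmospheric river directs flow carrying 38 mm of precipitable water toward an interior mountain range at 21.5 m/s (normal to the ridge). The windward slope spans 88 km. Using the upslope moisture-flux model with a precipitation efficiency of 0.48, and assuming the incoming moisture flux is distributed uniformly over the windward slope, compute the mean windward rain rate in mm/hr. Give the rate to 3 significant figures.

R ≈ 16.0 mm/hr

Incoming column moisture flux per unit ridge length: F = V × PW = 21.5 × 38 = 817 mm·m/s.
Spread over the 88 km slope with efficiency ε = 0.48: R = ε·F/W = 0.48 × 817 / 88000 m = 4.456e-03 mm/s.
R = 4.456e-03 × 3600 = 16.0 mm/hr.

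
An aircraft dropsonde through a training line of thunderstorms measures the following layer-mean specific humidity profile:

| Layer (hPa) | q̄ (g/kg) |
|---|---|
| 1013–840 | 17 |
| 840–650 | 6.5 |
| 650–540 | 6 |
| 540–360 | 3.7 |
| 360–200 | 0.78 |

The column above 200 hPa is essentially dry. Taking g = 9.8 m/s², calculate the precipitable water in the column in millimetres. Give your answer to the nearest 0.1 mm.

PW ≈ 57.4 mm

Precipitable water is the column-integrated vapour mass per unit area: PW = (1/g) Σ q̄ Δp, with q in kg/kg and Δp in Pa (1 kg/m² of water = 1 mm).
Layer 1013–840 hPa: Δp = 173 hPa = 17300 Pa, q̄ = 0.017 kg/kg → 0.017 × 17300 / 9.8 = 30.01 mm
Layer 840–650 hPa: Δp = 190 hPa = 19000 Pa, q̄ = 0.0065 kg/kg → 0.0065 × 19000 / 9.8 = 12.60 mm
Layer 650–540 hPa: Δp = 110 hPa = 11000 Pa, q̄ = 0.006 kg/kg → 0.006 × 11000 / 9.8 = 6.73 mm
Layer 540–360 hPa: Δp = 180 hPa = 18000 Pa, q̄ = 0.0037 kg/kg → 0.0037 × 18000 / 9.8 = 6.80 mm
Layer 360–200 hPa: Δp = 160 hPa = 16000 Pa, q̄ = 0.00078 kg/kg → 0.00078 × 16000 / 9.8 = 1.27 mm
PW = 30.01 + 12.60 + 6.73 + 6.80 + 1.27 = 57.41 ≈ 57.4 mm.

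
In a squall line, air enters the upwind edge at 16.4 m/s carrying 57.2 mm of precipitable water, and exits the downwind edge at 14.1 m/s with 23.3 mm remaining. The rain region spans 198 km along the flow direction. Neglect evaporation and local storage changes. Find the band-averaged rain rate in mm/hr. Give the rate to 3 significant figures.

Column moisture flux per unit crosswind length is F = V × PW.
Inflow: F_in = 16.4 × 57.2 = 938.08 mm·m/s
Outflow: F_out = 14.1 × 23.3 = 328.53 mm·m/s
Steady-state rate R = (F_in − F_out)/L = (938.08 − 328.53) / 198000 m = 3.079e-03 mm/s.
R = 3.079e-03 × 3600 = 11.1 mm/hr.

R ≈ 11.1 mm/hr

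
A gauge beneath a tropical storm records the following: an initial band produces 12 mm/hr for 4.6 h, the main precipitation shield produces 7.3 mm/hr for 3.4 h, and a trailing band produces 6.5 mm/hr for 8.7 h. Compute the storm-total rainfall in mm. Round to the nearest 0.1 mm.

Total = Σ Rᵢ Δtᵢ = 12 × 4.6 + 7.3 × 3.4 + 6.5 × 8.7
      = 55.2 + 24.82 + 56.55 = 136.6 mm.

total ≈ 136.6 mm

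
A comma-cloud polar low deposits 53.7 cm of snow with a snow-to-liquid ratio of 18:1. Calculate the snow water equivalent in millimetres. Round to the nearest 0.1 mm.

SWE = snow depth / ratio = 53.7 cm / 18 = 2.983 cm = 29.8 mm.

SWE ≈ 29.8 mm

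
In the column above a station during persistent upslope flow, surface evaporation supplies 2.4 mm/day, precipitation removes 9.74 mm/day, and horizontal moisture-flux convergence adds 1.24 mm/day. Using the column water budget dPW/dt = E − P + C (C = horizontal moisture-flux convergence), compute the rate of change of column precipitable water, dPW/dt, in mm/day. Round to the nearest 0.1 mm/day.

dPW/dt ≈ -6.1 mm/day

dPW/dt = E − P + C = 2.4 − 9.74 + (1.24) = -6.1 mm/day.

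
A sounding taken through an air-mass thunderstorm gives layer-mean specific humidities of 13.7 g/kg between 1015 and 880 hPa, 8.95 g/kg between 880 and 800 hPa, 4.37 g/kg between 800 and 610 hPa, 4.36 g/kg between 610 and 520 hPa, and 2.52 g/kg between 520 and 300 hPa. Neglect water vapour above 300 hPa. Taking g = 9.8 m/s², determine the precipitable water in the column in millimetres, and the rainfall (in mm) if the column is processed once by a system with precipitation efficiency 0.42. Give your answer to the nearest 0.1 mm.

PW ≈ 44.3 mm; rainfall ≈ 18.6 mm

Precipitable water is the column-integrated vapour mass per unit area: PW = (1/g) Σ q̄ Δp, with q in kg/kg and Δp in Pa (1 kg/m² of water = 1 mm).
Layer 1015–880 hPa: Δp = 135 hPa = 13500 Pa, q̄ = 0.0137 kg/kg → 0.0137 × 13500 / 9.8 = 18.87 mm
Layer 880–800 hPa: Δp = 80 hPa = 8000 Pa, q̄ = 0.00895 kg/kg → 0.00895 × 8000 / 9.8 = 7.31 mm
Layer 800–610 hPa: Δp = 190 hPa = 19000 Pa, q̄ = 0.00437 kg/kg → 0.00437 × 19000 / 9.8 = 8.47 mm
Layer 610–520 hPa: Δp = 90 hPa = 9000 Pa, q̄ = 0.00436 kg/kg → 0.00436 × 9000 / 9.8 = 4.00 mm
Layer 520–300 hPa: Δp = 220 hPa = 22000 Pa, q̄ = 0.00252 kg/kg → 0.00252 × 22000 / 9.8 = 5.66 mm
PW = 18.87 + 7.31 + 8.47 + 4.00 + 5.66 = 44.31 ≈ 44.3 mm.
Rainfall = ε × PW = 0.42 × 44.3 = 18.6 mm.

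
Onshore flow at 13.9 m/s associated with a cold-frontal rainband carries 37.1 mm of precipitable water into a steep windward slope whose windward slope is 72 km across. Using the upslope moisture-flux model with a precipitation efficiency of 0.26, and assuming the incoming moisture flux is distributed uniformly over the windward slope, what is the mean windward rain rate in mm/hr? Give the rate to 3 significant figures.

Incoming column moisture flux per unit ridge length: F = V × PW = 13.9 × 37.1 = 515.69 mm·m/s.
Spread over the 72 km slope with efficiency ε = 0.26: R = ε·F/W = 0.26 × 515.69 / 72000 m = 1.862e-03 mm/s.
R = 1.862e-03 × 3600 = 6.70 mm/hr.

R ≈ 6.70 mm/hr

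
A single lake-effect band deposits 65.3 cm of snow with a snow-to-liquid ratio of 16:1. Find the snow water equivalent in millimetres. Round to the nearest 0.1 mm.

SWE ≈ 40.8 mm

SWE = snow depth / ratio = 65.3 cm / 16 = 4.081 cm = 40.8 mm.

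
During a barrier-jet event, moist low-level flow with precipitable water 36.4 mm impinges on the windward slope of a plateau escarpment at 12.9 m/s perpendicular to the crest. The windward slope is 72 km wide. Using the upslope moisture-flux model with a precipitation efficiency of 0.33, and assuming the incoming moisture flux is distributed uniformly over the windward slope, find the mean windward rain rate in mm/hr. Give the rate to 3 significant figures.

Incoming column moisture flux per unit ridge length: F = V × PW = 12.9 × 36.4 = 469.56 mm·m/s.
Spread over the 72 km slope with efficiency ε = 0.33: R = ε·F/W = 0.33 × 469.56 / 72000 m = 2.152e-03 mm/s.
R = 2.152e-03 × 3600 = 7.75 mm/hr.

R ≈ 7.75 mm/hr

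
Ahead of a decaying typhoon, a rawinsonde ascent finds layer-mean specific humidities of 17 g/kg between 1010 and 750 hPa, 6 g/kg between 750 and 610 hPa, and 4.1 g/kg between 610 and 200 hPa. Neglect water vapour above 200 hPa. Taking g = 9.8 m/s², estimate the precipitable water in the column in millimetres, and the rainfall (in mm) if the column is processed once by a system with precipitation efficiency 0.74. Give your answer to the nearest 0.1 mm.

PW ≈ 70.8 mm; rainfall ≈ 52.4 mm

Precipitable water is the column-integrated vapour mass per unit area: PW = (1/g) Σ q̄ Δp, with q in kg/kg and Δp in Pa (1 kg/m² of water = 1 mm).
Layer 1010–750 hPa: Δp = 260 hPa = 26000 Pa, q̄ = 0.017 kg/kg → 0.017 × 26000 / 9.8 = 45.10 mm
Layer 750–610 hPa: Δp = 140 hPa = 14000 Pa, q̄ = 0.006 kg/kg → 0.006 × 14000 / 9.8 = 8.57 mm
Layer 610–200 hPa: Δp = 410 hPa = 41000 Pa, q̄ = 0.0041 kg/kg → 0.0041 × 41000 / 9.8 = 17.15 mm
PW = 45.10 + 8.57 + 17.15 = 70.82 ≈ 70.8 mm.
Rainfall = ε × PW = 0.74 × 70.8 = 52.4 mm.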